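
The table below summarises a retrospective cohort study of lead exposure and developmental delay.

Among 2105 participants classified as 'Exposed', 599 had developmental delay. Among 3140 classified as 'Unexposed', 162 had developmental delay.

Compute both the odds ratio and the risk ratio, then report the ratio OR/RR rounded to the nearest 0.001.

From the description: a = 599, b = 1506, c = 162, d = 2978.
OR = (599·2978)/(1506·162) = 1783822/243972 = 7.31158
Risk in exposed = 599/2105 = 0.28456; risk in unexposed = 162/3140 = 0.05159; RR = 5.51556
OR/RR = 7.31158 / 5.51556 = 1.32563
The outcome is not rare, so the OR lies further from 1 than the RR.

1.326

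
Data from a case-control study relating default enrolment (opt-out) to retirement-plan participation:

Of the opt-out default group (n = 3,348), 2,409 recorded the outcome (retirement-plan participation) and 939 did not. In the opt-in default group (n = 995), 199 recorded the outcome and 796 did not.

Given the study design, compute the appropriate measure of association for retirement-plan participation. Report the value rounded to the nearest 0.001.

10.262

From the description: a = 2409, b = 939, c = 199, d = 796.
This is a case-control study: participants were sampled on outcome status, so risks in the source population cannot be estimated directly — relative risk is not valid here. The odds ratio is the appropriate measure.
OR = (a·d)/(b·c) = (2409 × 796) / (939 × 199) = 1917564 / 186861 = 10.26198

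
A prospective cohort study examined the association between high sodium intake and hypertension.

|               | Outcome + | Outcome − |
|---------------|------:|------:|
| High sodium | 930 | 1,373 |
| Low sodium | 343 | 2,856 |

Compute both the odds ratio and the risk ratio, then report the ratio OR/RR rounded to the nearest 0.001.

Cells: a = 930, b = 1373, c = 343, d = 2856.
OR = (930·2856)/(1373·343) = 2656080/470939 = 5.63997
Risk in exposed = 930/2303 = 0.40382; risk in unexposed = 343/3199 = 0.10722; RR = 3.76625
OR/RR = 5.63997 / 3.76625 = 1.49750
The outcome is not rare, so the OR lies further from 1 than the RR.

1.498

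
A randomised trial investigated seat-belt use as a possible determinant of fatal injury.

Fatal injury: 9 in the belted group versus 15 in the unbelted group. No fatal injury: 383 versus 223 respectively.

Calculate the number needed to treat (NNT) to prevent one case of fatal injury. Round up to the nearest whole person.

Risk in treated group = 9/392 = 0.02296; risk in control = 15/238 = 0.06303.
Absolute risk reduction = 0.06303 − 0.02296 = 0.04007
NNT = 1 / ARR = 1 / 0.04007 = 24.959 → round up → 25

25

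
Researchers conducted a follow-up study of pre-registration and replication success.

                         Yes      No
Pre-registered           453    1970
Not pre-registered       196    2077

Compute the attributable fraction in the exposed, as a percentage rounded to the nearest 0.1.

53.9

Cells: a = 453, b = 1970, c = 196, d = 2077.
Risk in exposed = 453/2423 = 0.18696; risk in unexposed = 196/2273 = 0.08623.
RR = 0.18696/0.08623 = 2.16814
AR% = (RR − 1)/RR × 100 = (2.16814 − 1)/2.16814 × 100 = 53.8776%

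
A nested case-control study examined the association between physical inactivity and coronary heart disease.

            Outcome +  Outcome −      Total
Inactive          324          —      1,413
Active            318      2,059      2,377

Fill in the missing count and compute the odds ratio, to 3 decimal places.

1.926

The missing cell is in the exposed row: 1413 − 324 = 1089.
So a = 324, b = 1089, c = 318, d = 2059.
OR = (a·d)/(b·c) = (324 × 2059) / (1089 × 318) = 667116 / 346302 = 1.92640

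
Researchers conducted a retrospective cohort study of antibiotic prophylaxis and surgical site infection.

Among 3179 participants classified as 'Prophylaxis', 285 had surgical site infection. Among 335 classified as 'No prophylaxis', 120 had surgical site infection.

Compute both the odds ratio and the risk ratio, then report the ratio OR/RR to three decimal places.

0.705

From the description: a = 285, b = 2894, c = 120, d = 215.
OR = (285·215)/(2894·120) = 61275/347280 = 0.17644
Risk in exposed = 285/3179 = 0.08965; risk in unexposed = 120/335 = 0.35821; RR = 0.25028
OR/RR = 0.17644 / 0.25028 = 0.70499
The outcome is not rare, so the OR lies further from 1 than the RR.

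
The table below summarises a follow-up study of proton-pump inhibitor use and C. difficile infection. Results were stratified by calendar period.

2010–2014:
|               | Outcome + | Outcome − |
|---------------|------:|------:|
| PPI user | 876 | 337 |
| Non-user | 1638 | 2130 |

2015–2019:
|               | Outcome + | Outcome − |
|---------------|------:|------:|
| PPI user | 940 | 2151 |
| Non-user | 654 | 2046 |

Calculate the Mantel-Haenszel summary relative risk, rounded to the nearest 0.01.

RR_MH = Σ(aᵢ·n₀ᵢ/nᵢ) / Σ(cᵢ·n₁ᵢ/nᵢ), with n₁ᵢ = aᵢ+bᵢ (exposed), n₀ᵢ = cᵢ+dᵢ (unexposed), nᵢ = n₁ᵢ+n₀ᵢ.
Stratum 1 (2010–2014): n₁ = 1213, n₀ = 3768, n = 4981; a·n₀/n = 876·3768/4981 = 662.6718; c·n₁/n = 1638·1213/4981 = 398.8946
Stratum 2 (2015–2019): n₁ = 3091, n₀ = 2700, n = 5791; a·n₀/n = 940·2700/5791 = 438.2663; c·n₁/n = 654·3091/5791 = 349.0786
RR_MH = (662.6718 + 438.2663) / (398.8946 + 349.0786) = 1100.9380 / 747.9732 = 1.47190

1.47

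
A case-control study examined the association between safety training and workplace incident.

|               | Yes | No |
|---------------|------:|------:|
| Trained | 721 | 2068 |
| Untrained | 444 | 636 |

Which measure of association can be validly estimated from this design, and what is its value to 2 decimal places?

Cells: a = 721, b = 2068, c = 444, d = 636.
This is a case-control study: participants were sampled on outcome status, so risks in the source population cannot be estimated directly — relative risk is not valid here. The odds ratio is the appropriate measure.
OR = (a·d)/(b·c) = (721 × 636) / (2068 × 444) = 458556 / 918192 = 0.49941

0.50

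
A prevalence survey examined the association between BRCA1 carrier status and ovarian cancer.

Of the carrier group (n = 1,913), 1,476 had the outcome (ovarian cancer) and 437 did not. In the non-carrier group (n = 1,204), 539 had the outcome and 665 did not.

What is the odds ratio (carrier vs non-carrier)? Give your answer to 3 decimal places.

From the description: a = 1476, b = 437, c = 539, d = 665.
OR = (a·d)/(b·c) = (1476 × 665) / (437 × 539) = 981540 / 235543 = 4.16714
The odds of ovarian cancer are about 4.17 times as high in the carrier group.

4.167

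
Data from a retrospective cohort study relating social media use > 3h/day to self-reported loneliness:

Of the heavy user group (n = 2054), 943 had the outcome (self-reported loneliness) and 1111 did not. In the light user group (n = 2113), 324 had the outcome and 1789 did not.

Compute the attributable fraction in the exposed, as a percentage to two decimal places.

66.60

From the description: a = 943, b = 1111, c = 324, d = 1789.
Risk in exposed = 943/2054 = 0.45910; risk in unexposed = 324/2113 = 0.15334.
RR = 0.45910/0.15334 = 2.99410
AR% = (RR − 1)/RR × 100 = (2.99410 − 1)/2.99410 × 100 = 66.6009%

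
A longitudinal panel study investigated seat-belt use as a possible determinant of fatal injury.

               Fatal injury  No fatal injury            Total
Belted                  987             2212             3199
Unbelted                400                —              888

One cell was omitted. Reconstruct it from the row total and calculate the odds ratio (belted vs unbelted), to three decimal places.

0.544

The missing cell is in the unexposed row: 888 − 400 = 488.
So a = 987, b = 2212, c = 400, d = 488.
OR = (a·d)/(b·c) = (987 × 488) / (2212 × 400) = 481656 / 884800 = 0.54437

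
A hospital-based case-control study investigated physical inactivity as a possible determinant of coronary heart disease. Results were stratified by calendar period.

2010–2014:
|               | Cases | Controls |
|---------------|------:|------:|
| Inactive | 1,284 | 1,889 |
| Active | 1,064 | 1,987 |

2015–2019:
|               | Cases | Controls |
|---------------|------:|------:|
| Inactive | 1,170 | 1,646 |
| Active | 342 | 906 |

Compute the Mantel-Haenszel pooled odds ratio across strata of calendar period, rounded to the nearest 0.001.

OR_MH = Σ(aᵢdᵢ/nᵢ) / Σ(bᵢcᵢ/nᵢ), where nᵢ is the stratum total.
Stratum 1 (2010–2014): n = 6224; a·d/n = 1284·1987/6224 = 409.9145; b·c/n = 1889·1064/6224 = 322.9267
Stratum 2 (2015–2019): n = 4064; a·d/n = 1170·906/4064 = 260.8317; b·c/n = 1646·342/4064 = 138.5167
OR_MH = (409.9145 + 260.8317) / (322.9267 + 138.5167) = 670.7462 / 461.4435 = 1.45358

1.454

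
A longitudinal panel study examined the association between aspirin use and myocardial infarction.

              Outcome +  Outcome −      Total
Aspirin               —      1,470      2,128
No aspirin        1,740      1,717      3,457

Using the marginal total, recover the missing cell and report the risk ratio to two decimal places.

0.61

The missing cell is in the exposed row: 2128 − 1470 = 658.
So a = 658, b = 1470, c = 1740, d = 1717.
RR = [a/(a+b)] / [c/(c+d)] = (658/2128) / (1740/3457) = 0.30921/0.50333 = 0.61433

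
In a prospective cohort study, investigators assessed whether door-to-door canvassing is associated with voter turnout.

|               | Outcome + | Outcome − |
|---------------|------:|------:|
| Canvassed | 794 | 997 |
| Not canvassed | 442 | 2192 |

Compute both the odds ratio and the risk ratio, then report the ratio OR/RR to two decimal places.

1.49

Cells: a = 794, b = 997, c = 442, d = 2192.
OR = (794·2192)/(997·442) = 1740448/440674 = 3.94951
Risk in exposed = 794/1791 = 0.44333; risk in unexposed = 442/2634 = 0.16781; RR = 2.64191
OR/RR = 3.94951 / 2.64191 = 1.49494
The outcome is not rare, so the OR lies further from 1 than the RR.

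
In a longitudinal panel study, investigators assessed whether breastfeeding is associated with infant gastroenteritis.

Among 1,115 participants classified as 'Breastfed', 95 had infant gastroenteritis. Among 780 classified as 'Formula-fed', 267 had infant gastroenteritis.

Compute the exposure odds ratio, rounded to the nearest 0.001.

From the description: a = 95, b = 1020, c = 267, d = 513.
OR = (a·d)/(b·c) = (95 × 513) / (1020 × 267) = 48735 / 272340 = 0.17895
Exposure is associated with lower odds of infant gastroenteritis (OR = 0.18 < 1).

0.179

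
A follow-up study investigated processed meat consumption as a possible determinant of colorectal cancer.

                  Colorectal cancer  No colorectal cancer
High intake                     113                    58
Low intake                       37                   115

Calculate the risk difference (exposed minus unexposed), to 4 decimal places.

Cells: a = 113, b = 58, c = 37, d = 115.
Risk in exposed = 113/171 = 0.660819; risk in unexposed = 37/152 = 0.243421.
Risk difference = 0.660819 − 0.243421 = 0.417398

0.4174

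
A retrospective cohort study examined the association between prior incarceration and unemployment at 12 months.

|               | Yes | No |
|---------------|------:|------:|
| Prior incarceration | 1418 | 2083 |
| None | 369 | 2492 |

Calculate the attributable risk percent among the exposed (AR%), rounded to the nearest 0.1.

68.2

Cells: a = 1418, b = 2083, c = 369, d = 2492.
Risk in exposed = 1418/3501 = 0.40503; risk in unexposed = 369/2861 = 0.12898.
RR = 0.40503/0.12898 = 3.14033
AR% = (RR − 1)/RR × 100 = (3.14033 − 1)/3.14033 × 100 = 68.1562%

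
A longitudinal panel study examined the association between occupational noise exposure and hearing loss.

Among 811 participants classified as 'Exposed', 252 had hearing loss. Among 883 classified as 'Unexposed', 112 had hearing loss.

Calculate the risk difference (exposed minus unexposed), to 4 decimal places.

0.1839

From the description: a = 252, b = 559, c = 112, d = 771.
Risk in exposed = 252/811 = 0.310727; risk in unexposed = 112/883 = 0.126840.
Risk difference = 0.310727 − 0.126840 = 0.183887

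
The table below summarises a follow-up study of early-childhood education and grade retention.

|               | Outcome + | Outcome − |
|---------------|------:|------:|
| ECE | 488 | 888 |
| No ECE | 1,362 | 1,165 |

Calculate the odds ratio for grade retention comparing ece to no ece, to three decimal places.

0.470

Cells: a = 488, b = 888, c = 1362, d = 1165.
OR = (a·d)/(b·c) = (488 × 1165) / (888 × 1362) = 568520 / 1209456 = 0.47006
Exposure is associated with lower odds of grade retention (OR = 0.47 < 1).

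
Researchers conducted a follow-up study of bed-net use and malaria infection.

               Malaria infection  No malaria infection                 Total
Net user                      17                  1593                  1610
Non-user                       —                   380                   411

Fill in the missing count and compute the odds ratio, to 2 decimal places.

The missing cell is in the unexposed row: 411 − 380 = 31.
So a = 17, b = 1593, c = 31, d = 380.
OR = (a·d)/(b·c) = (17 × 380) / (1593 × 31) = 6460 / 49383 = 0.13081

0.13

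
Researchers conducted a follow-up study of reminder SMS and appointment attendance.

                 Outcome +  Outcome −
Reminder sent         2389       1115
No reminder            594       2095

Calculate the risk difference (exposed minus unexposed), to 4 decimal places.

Cells: a = 2389, b = 1115, c = 594, d = 2095.
Risk in exposed = 2389/3504 = 0.681792; risk in unexposed = 594/2689 = 0.220900.
Risk difference = 0.681792 − 0.220900 = 0.460892

0.4609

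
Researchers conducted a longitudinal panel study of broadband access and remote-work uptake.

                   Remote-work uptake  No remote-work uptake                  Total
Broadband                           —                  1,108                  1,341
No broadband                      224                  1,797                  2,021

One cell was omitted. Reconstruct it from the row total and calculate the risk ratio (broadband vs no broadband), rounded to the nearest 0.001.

The missing cell is in the exposed row: 1341 − 1108 = 233.
So a = 233, b = 1108, c = 224, d = 1797.
RR = [a/(a+b)] / [c/(c+d)] = (233/1341) / (224/2021) = 0.17375/0.11084 = 1.56764

1.568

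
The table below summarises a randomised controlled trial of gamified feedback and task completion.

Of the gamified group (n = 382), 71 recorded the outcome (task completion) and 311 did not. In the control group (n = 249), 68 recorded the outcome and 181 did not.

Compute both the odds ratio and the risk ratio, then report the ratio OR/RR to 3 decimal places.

0.893

From the description: a = 71, b = 311, c = 68, d = 181.
OR = (71·181)/(311·68) = 12851/21148 = 0.60767
Risk in exposed = 71/382 = 0.18586; risk in unexposed = 68/249 = 0.27309; RR = 0.68059
OR/RR = 0.60767 / 0.68059 = 0.89286
The outcome is not rare, so the OR lies further from 1 than the RR.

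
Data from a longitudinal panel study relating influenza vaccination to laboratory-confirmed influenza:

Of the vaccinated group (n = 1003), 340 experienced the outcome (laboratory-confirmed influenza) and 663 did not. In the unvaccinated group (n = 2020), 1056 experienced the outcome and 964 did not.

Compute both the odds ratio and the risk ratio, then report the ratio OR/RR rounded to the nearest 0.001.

0.722

From the description: a = 340, b = 663, c = 1056, d = 964.
OR = (340·964)/(663·1056) = 327760/700128 = 0.46814
Risk in exposed = 340/1003 = 0.33898; risk in unexposed = 1056/2020 = 0.52277; RR = 0.64843
OR/RR = 0.46814 / 0.64843 = 0.72196
The outcome is not rare, so the OR lies further from 1 than the RR.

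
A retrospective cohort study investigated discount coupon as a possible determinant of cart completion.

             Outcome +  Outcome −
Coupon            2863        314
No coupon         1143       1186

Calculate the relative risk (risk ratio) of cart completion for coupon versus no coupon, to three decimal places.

Cells: a = 2863, b = 314, c = 1143, d = 1186.
Risk in exposed = 2863/3177 = 0.90116; risk in unexposed = 1143/2329 = 0.49077.
RR = 0.90116 / 0.49077 = 1.83623
The risk among the exposed is 1.84 times that among the unexposed.

1.836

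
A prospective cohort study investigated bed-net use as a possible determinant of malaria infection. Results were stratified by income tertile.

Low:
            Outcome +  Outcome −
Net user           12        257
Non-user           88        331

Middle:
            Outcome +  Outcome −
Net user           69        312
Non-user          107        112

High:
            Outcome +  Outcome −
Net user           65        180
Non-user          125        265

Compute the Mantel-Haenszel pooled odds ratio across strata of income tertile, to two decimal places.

OR_MH = Σ(aᵢdᵢ/nᵢ) / Σ(bᵢcᵢ/nᵢ), where nᵢ is the stratum total.
Stratum 1 (Low): n = 688; a·d/n = 12·331/688 = 5.7733; b·c/n = 257·88/688 = 32.8721
Stratum 2 (Middle): n = 600; a·d/n = 69·112/600 = 12.8800; b·c/n = 312·107/600 = 55.6400
Stratum 3 (High): n = 635; a·d/n = 65·265/635 = 27.1260; b·c/n = 180·125/635 = 35.4331
OR_MH = (5.7733 + 12.8800 + 27.1260) / (32.8721 + 55.6400 + 35.4331) = 45.7792 / 123.9452 = 0.36935

0.37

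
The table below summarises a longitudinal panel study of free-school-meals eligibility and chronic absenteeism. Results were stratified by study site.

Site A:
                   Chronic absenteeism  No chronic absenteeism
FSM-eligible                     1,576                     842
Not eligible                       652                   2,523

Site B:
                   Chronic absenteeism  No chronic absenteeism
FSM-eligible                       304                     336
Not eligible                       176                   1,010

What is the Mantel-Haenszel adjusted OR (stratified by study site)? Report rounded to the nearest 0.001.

6.734

OR_MH = Σ(aᵢdᵢ/nᵢ) / Σ(bᵢcᵢ/nᵢ), where nᵢ is the stratum total.
Stratum 1 (Site A): n = 5593; a·d/n = 1576·2523/5593 = 710.9330; b·c/n = 842·652/5593 = 98.1556
Stratum 2 (Site B): n = 1826; a·d/n = 304·1010/1826 = 168.1490; b·c/n = 336·176/1826 = 32.3855
OR_MH = (710.9330 + 168.1490) / (98.1556 + 32.3855) = 879.0819 / 130.5411 = 6.73414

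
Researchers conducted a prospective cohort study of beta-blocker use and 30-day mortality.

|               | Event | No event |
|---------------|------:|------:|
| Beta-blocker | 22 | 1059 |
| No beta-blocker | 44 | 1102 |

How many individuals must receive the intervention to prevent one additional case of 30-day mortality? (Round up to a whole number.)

56

Risk in treated group = 22/1081 = 0.02035; risk in control = 44/1146 = 0.03839.
Absolute risk reduction = 0.03839 − 0.02035 = 0.01804
NNT = 1 / ARR = 1 / 0.01804 = 55.423 → round up → 56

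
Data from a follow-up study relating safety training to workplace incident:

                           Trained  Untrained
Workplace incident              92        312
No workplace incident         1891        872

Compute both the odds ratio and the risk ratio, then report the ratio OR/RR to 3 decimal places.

0.772

Reading the table with exposure as columns: a = 92 (Trained, case), b = 1891 (Trained, non-case), c = 312 (Untrained, case), d = 872.
OR = (92·872)/(1891·312) = 80224/589992 = 0.13597
Risk in exposed = 92/1983 = 0.04639; risk in unexposed = 312/1184 = 0.26351; RR = 0.17606
OR/RR = 0.13597 / 0.17606 = 0.77232
The outcome is not rare, so the OR lies further from 1 than the RR.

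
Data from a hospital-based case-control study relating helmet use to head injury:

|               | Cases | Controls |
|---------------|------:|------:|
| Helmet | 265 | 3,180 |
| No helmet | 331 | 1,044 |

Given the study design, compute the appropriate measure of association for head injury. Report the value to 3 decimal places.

Cells: a = 265, b = 3180, c = 331, d = 1044.
This is a hospital-based case-control study: participants were sampled on outcome status, so risks in the source population cannot be estimated directly — relative risk is not valid here. The odds ratio is the appropriate measure.
OR = (a·d)/(b·c) = (265 × 1044) / (3180 × 331) = 276660 / 1052580 = 0.26284

0.263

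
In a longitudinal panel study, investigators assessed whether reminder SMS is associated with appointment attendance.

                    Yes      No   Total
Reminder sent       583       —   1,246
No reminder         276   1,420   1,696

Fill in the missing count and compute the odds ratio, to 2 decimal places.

4.52

The missing cell is in the exposed row: 1246 − 583 = 663.
So a = 583, b = 663, c = 276, d = 1420.
OR = (a·d)/(b·c) = (583 × 1420) / (663 × 276) = 827860 / 182988 = 4.52412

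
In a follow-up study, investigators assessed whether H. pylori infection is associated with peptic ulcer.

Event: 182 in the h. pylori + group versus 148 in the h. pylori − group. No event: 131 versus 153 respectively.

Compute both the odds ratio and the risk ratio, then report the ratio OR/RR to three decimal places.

From the description: a = 182, b = 131, c = 148, d = 153.
OR = (182·153)/(131·148) = 27846/19388 = 1.43625
Risk in exposed = 182/313 = 0.58147; risk in unexposed = 148/301 = 0.49169; RR = 1.18258
OR/RR = 1.43625 / 1.18258 = 1.21450
The outcome is not rare, so the OR lies further from 1 than the RR.

1.215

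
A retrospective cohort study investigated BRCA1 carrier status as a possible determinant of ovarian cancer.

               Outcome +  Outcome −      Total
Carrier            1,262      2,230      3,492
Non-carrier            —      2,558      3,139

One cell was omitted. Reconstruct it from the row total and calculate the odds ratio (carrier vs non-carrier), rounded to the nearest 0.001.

The missing cell is in the unexposed row: 3139 − 2558 = 581.
So a = 1262, b = 2230, c = 581, d = 2558.
OR = (a·d)/(b·c) = (1262 × 2558) / (2230 × 581) = 3228196 / 1295630 = 2.49160

2.492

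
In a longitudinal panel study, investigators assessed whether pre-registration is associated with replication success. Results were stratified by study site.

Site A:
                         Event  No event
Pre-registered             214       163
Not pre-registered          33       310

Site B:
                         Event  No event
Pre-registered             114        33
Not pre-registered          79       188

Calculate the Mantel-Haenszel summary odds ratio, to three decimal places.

OR_MH = Σ(aᵢdᵢ/nᵢ) / Σ(bᵢcᵢ/nᵢ), where nᵢ is the stratum total.
Stratum 1 (Site A): n = 720; a·d/n = 214·310/720 = 92.1389; b·c/n = 163·33/720 = 7.4708
Stratum 2 (Site B): n = 414; a·d/n = 114·188/414 = 51.7681; b·c/n = 33·79/414 = 6.2971
OR_MH = (92.1389 + 51.7681) / (7.4708 + 6.2971) = 143.9070 / 13.7679 = 10.45233

10.452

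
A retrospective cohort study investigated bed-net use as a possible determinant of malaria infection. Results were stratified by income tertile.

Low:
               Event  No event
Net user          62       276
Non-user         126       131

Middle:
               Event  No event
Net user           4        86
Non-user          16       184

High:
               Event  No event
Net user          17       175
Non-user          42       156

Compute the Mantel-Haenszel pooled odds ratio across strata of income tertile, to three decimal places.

OR_MH = Σ(aᵢdᵢ/nᵢ) / Σ(bᵢcᵢ/nᵢ), where nᵢ is the stratum total.
Stratum 1 (Low): n = 595; a·d/n = 62·131/595 = 13.6504; b·c/n = 276·126/595 = 58.4471
Stratum 2 (Middle): n = 290; a·d/n = 4·184/290 = 2.5379; b·c/n = 86·16/290 = 4.7448
Stratum 3 (High): n = 390; a·d/n = 17·156/390 = 6.8000; b·c/n = 175·42/390 = 18.8462
OR_MH = (13.6504 + 2.5379 + 6.8000) / (58.4471 + 4.7448 + 18.8462) = 22.9884 / 82.0380 = 0.28022

0.280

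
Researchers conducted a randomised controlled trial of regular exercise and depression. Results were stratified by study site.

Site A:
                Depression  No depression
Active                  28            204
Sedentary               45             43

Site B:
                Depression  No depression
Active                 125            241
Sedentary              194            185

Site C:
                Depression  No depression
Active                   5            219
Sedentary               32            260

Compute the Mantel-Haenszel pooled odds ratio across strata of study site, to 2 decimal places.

0.36

OR_MH = Σ(aᵢdᵢ/nᵢ) / Σ(bᵢcᵢ/nᵢ), where nᵢ is the stratum total.
Stratum 1 (Site A): n = 320; a·d/n = 28·43/320 = 3.7625; b·c/n = 204·45/320 = 28.6875
Stratum 2 (Site B): n = 745; a·d/n = 125·185/745 = 31.0403; b·c/n = 241·194/745 = 62.7570
Stratum 3 (Site C): n = 516; a·d/n = 5·260/516 = 2.5194; b·c/n = 219·32/516 = 13.5814
OR_MH = (3.7625 + 31.0403 + 2.5194) / (28.6875 + 62.7570 + 13.5814) = 37.3221 / 105.0259 = 0.35536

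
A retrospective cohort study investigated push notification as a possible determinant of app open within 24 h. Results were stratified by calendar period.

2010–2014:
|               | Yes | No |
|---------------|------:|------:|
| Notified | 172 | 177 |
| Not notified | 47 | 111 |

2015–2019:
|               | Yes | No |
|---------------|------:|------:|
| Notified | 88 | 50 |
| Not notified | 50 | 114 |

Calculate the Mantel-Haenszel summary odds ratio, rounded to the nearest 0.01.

OR_MH = Σ(aᵢdᵢ/nᵢ) / Σ(bᵢcᵢ/nᵢ), where nᵢ is the stratum total.
Stratum 1 (2010–2014): n = 507; a·d/n = 172·111/507 = 37.6568; b·c/n = 177·47/507 = 16.4083
Stratum 2 (2015–2019): n = 302; a·d/n = 88·114/302 = 33.2185; b·c/n = 50·50/302 = 8.2781
OR_MH = (37.6568 + 33.2185) / (16.4083 + 8.2781) = 70.8753 / 24.6864 = 2.87102

2.87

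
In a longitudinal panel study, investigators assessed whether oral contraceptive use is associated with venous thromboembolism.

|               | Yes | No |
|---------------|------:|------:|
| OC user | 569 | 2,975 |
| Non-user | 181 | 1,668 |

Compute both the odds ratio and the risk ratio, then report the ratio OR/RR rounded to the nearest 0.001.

Cells: a = 569, b = 2975, c = 181, d = 1668.
OR = (569·1668)/(2975·181) = 949092/538475 = 1.76256
Risk in exposed = 569/3544 = 0.16055; risk in unexposed = 181/1849 = 0.09789; RR = 1.64012
OR/RR = 1.76256 / 1.64012 = 1.07465
The outcome is not rare, so the OR lies further from 1 than the RR.

1.075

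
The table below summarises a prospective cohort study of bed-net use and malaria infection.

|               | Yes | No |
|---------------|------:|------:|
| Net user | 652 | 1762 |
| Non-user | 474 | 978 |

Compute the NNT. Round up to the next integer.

Risk in treated group = 652/2414 = 0.27009; risk in control = 474/1452 = 0.32645.
Absolute risk reduction = 0.32645 − 0.27009 = 0.05636
NNT = 1 / ARR = 1 / 0.05636 = 17.745 → round up → 18

18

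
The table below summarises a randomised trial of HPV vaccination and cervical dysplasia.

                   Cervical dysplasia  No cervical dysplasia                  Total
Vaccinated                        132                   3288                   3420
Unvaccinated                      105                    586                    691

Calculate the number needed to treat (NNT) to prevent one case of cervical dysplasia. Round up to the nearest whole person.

9

Risk in treated group = 132/3420 = 0.03860; risk in control = 105/691 = 0.15195.
Absolute risk reduction = 0.15195 − 0.03860 = 0.11336
NNT = 1 / ARR = 1 / 0.11336 = 8.822 → round up → 9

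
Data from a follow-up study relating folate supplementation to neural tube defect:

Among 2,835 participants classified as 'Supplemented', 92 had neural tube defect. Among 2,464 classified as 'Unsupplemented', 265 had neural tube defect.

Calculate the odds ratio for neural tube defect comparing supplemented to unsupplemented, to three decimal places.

From the description: a = 92, b = 2743, c = 265, d = 2199.
OR = (a·d)/(b·c) = (92 × 2199) / (2743 × 265) = 202308 / 726895 = 0.27832
Exposure is associated with lower odds of neural tube defect (OR = 0.28 < 1).

0.278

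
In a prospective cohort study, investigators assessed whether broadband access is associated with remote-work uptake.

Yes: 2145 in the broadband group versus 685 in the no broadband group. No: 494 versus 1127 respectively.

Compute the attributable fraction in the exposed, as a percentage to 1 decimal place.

53.5

From the description: a = 2145, b = 494, c = 685, d = 1127.
Risk in exposed = 2145/2639 = 0.81281; risk in unexposed = 685/1812 = 0.37804.
RR = 0.81281/0.37804 = 2.15008
AR% = (RR − 1)/RR × 100 = (2.15008 − 1)/2.15008 × 100 = 53.4902%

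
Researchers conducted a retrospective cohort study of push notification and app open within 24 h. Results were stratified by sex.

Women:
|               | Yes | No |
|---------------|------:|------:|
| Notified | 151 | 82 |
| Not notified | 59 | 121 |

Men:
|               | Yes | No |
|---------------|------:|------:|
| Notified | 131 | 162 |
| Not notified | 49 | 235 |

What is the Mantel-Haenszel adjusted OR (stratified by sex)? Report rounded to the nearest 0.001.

3.831

OR_MH = Σ(aᵢdᵢ/nᵢ) / Σ(bᵢcᵢ/nᵢ), where nᵢ is the stratum total.
Stratum 1 (Women): n = 413; a·d/n = 151·121/413 = 44.2397; b·c/n = 82·59/413 = 11.7143
Stratum 2 (Men): n = 577; a·d/n = 131·235/577 = 53.3536; b·c/n = 162·49/577 = 13.7574
OR_MH = (44.2397 + 53.3536) / (11.7143 + 13.7574) = 97.5933 / 25.4717 = 3.83145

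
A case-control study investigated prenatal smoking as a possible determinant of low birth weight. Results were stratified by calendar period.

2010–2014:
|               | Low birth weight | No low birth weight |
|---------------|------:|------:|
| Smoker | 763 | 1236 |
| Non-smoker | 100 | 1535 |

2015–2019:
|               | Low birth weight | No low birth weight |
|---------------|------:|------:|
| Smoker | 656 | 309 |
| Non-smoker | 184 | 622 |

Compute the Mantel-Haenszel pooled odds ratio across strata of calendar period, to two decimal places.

8.36

OR_MH = Σ(aᵢdᵢ/nᵢ) / Σ(bᵢcᵢ/nᵢ), where nᵢ is the stratum total.
Stratum 1 (2010–2014): n = 3634; a·d/n = 763·1535/3634 = 322.2909; b·c/n = 1236·100/3634 = 34.0121
Stratum 2 (2015–2019): n = 1771; a·d/n = 656·622/1771 = 230.3964; b·c/n = 309·184/1771 = 32.1039
OR_MH = (322.2909 + 230.3964) / (34.0121 + 32.1039) = 552.6873 / 66.1160 = 8.35936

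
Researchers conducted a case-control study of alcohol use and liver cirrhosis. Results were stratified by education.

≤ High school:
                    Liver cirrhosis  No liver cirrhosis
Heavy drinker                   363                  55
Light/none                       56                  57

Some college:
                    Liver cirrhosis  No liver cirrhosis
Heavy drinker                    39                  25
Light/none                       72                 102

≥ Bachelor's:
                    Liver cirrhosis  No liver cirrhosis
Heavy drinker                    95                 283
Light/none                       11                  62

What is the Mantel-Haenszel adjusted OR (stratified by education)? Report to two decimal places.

3.39

OR_MH = Σ(aᵢdᵢ/nᵢ) / Σ(bᵢcᵢ/nᵢ), where nᵢ is the stratum total.
Stratum 1 (≤ High school): n = 531; a·d/n = 363·57/531 = 38.9661; b·c/n = 55·56/531 = 5.8004
Stratum 2 (Some college): n = 238; a·d/n = 39·102/238 = 16.7143; b·c/n = 25·72/238 = 7.5630
Stratum 3 (≥ Bachelor's): n = 451; a·d/n = 95·62/451 = 13.0599; b·c/n = 283·11/451 = 6.9024
OR_MH = (38.9661 + 16.7143 + 13.0599) / (5.8004 + 7.5630 + 6.9024) = 68.7403 / 20.2658 = 3.39193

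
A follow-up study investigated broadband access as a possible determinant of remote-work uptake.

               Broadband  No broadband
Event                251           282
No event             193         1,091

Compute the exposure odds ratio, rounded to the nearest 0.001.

5.031

Reading the table with exposure as columns: a = 251 (Broadband, case), b = 193 (Broadband, non-case), c = 282 (No broadband, case), d = 1091.
OR = (a·d)/(b·c) = (251 × 1091) / (193 × 282) = 273841 / 54426 = 5.03144
The odds of remote-work uptake are about 5.03 times as high in the broadband group.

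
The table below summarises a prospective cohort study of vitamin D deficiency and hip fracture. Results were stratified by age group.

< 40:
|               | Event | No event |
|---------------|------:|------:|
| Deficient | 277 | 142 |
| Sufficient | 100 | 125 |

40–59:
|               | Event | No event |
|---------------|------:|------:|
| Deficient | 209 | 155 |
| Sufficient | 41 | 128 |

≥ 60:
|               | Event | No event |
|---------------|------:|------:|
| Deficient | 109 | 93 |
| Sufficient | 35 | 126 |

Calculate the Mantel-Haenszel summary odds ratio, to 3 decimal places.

3.302

OR_MH = Σ(aᵢdᵢ/nᵢ) / Σ(bᵢcᵢ/nᵢ), where nᵢ is the stratum total.
Stratum 1 (< 40): n = 644; a·d/n = 277·125/644 = 53.7655; b·c/n = 142·100/644 = 22.0497
Stratum 2 (40–59): n = 533; a·d/n = 209·128/533 = 50.1914; b·c/n = 155·41/533 = 11.9231
Stratum 3 (≥ 60): n = 363; a·d/n = 109·126/363 = 37.8347; b·c/n = 93·35/363 = 8.9669
OR_MH = (53.7655 + 50.1914 + 37.8347) / (22.0497 + 11.9231 + 8.9669) = 141.7916 / 42.9397 = 3.30211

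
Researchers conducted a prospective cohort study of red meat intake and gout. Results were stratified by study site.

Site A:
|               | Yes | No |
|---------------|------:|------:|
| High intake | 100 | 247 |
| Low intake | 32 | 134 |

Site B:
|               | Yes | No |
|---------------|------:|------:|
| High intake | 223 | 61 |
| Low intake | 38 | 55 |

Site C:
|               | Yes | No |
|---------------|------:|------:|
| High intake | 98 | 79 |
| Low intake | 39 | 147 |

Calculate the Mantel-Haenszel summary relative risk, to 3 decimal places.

RR_MH = Σ(aᵢ·n₀ᵢ/nᵢ) / Σ(cᵢ·n₁ᵢ/nᵢ), with n₁ᵢ = aᵢ+bᵢ (exposed), n₀ᵢ = cᵢ+dᵢ (unexposed), nᵢ = n₁ᵢ+n₀ᵢ.
Stratum 1 (Site A): n₁ = 347, n₀ = 166, n = 513; a·n₀/n = 100·166/513 = 32.3587; c·n₁/n = 32·347/513 = 21.6452
Stratum 2 (Site B): n₁ = 284, n₀ = 93, n = 377; a·n₀/n = 223·93/377 = 55.0106; c·n₁/n = 38·284/377 = 28.6260
Stratum 3 (Site C): n₁ = 177, n₀ = 186, n = 363; a·n₀/n = 98·186/363 = 50.2149; c·n₁/n = 39·177/363 = 19.0165
RR_MH = (32.3587 + 55.0106 + 50.2149) / (21.6452 + 28.6260 + 19.0165) = 137.5842 / 69.2877 = 1.98569

1.986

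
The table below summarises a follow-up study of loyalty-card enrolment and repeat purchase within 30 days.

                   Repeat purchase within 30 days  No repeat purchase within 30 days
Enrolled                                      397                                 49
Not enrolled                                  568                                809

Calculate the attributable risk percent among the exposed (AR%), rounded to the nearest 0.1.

53.7

Cells: a = 397, b = 49, c = 568, d = 809.
Risk in exposed = 397/446 = 0.89013; risk in unexposed = 568/1377 = 0.41249.
RR = 0.89013/0.41249 = 2.15795
AR% = (RR − 1)/RR × 100 = (2.15795 − 1)/2.15795 × 100 = 53.6597%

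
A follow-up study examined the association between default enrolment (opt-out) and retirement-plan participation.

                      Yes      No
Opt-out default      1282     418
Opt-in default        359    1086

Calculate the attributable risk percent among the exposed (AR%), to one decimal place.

Cells: a = 1282, b = 418, c = 359, d = 1086.
Risk in exposed = 1282/1700 = 0.75412; risk in unexposed = 359/1445 = 0.24844.
RR = 0.75412/0.24844 = 3.03538
AR% = (RR − 1)/RR × 100 = (3.03538 − 1)/3.03538 × 100 = 67.0552%

67.1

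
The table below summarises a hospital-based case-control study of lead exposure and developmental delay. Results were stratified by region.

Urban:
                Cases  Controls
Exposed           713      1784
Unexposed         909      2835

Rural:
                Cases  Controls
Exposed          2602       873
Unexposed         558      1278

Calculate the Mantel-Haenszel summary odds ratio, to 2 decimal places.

2.70

OR_MH = Σ(aᵢdᵢ/nᵢ) / Σ(bᵢcᵢ/nᵢ), where nᵢ is the stratum total.
Stratum 1 (Urban): n = 6241; a·d/n = 713·2835/6241 = 323.8832; b·c/n = 1784·909/6241 = 259.8391
Stratum 2 (Rural): n = 5311; a·d/n = 2602·1278/5311 = 626.1262; b·c/n = 873·558/5311 = 91.7217
OR_MH = (323.8832 + 626.1262) / (259.8391 + 91.7217) = 950.0093 / 351.5608 = 2.70226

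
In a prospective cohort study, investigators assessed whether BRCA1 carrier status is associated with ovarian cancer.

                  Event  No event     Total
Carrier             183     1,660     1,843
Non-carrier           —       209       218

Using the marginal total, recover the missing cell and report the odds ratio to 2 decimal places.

2.56

The missing cell is in the unexposed row: 218 − 209 = 9.
So a = 183, b = 1660, c = 9, d = 209.
OR = (a·d)/(b·c) = (183 × 209) / (1660 × 9) = 38247 / 14940 = 2.56004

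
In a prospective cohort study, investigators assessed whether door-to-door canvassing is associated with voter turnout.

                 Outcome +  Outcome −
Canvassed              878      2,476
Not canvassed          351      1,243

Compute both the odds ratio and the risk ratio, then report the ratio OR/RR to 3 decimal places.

Cells: a = 878, b = 2476, c = 351, d = 1243.
OR = (878·1243)/(2476·351) = 1091354/869076 = 1.25576
Risk in exposed = 878/3354 = 0.26178; risk in unexposed = 351/1594 = 0.22020; RR = 1.18881
OR/RR = 1.25576 / 1.18881 = 1.05632
The outcome is not rare, so the OR lies further from 1 than the RR.

1.056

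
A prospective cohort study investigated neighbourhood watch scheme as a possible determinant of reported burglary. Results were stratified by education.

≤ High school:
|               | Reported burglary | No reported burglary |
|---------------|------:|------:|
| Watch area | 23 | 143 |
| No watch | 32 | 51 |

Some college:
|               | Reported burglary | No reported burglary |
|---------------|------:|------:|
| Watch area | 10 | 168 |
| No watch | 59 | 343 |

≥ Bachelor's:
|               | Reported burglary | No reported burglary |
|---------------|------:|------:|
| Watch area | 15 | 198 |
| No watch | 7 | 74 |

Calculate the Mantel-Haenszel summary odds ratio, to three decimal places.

OR_MH = Σ(aᵢdᵢ/nᵢ) / Σ(bᵢcᵢ/nᵢ), where nᵢ is the stratum total.
Stratum 1 (≤ High school): n = 249; a·d/n = 23·51/249 = 4.7108; b·c/n = 143·32/249 = 18.3775
Stratum 2 (Some college): n = 580; a·d/n = 10·343/580 = 5.9138; b·c/n = 168·59/580 = 17.0897
Stratum 3 (≥ Bachelor's): n = 294; a·d/n = 15·74/294 = 3.7755; b·c/n = 198·7/294 = 4.7143
OR_MH = (4.7108 + 5.9138 + 3.7755) / (18.3775 + 17.0897 + 4.7143) = 14.4001 / 40.1815 = 0.35838

0.358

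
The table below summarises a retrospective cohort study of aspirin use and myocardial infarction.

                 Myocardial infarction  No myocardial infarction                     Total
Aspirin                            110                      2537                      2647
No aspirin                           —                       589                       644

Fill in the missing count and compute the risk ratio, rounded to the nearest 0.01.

0.49

The missing cell is in the unexposed row: 644 − 589 = 55.
So a = 110, b = 2537, c = 55, d = 589.
RR = [a/(a+b)] / [c/(c+d)] = (110/2647) / (55/644) = 0.04156/0.08540 = 0.48659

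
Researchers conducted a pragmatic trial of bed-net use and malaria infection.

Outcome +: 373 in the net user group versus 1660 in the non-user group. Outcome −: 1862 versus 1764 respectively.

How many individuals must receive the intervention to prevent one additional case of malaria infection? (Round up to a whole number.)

Risk in treated group = 373/2235 = 0.16689; risk in control = 1660/3424 = 0.48481.
Absolute risk reduction = 0.48481 − 0.16689 = 0.31792
NNT = 1 / ARR = 1 / 0.31792 = 3.145 → round up → 4

4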